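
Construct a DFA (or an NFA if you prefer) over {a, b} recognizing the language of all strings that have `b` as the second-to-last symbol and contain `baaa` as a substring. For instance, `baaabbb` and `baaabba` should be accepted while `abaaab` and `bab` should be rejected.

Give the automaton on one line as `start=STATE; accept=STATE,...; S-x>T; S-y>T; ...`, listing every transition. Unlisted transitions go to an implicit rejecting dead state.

start=q0; accept=q6,q7; q0-a>q0; q0-b>q1; q1-a>q2; q1-b>q1; q2-a>q3; q2-b>q1; q3-a>q4; q3-b>q1; q4-a>q4; q4-b>q5; q5-a>q6; q5-b>q7; q6-a>q4; q6-b>q5; q7-a>q6; q7-b>q7

Handle the two conditions separately and then intersect. The first has 7 states tracking the last 2 symbols read; the second has 5 states tracking whether and how much of `baaa` has been seen. A product state is a pair (one from each), accepting exactly when both do. After merging equivalent states the machine shrinks.
        a   b  
>  q0   q0  q1 
   q1   q2  q1 
   q2   q3  q1 
   q3   q4  q1 
   q4   q4  q5 
   q5   q6  q7 
 * q6   q4  q5 
 * q7   q6  q7 
(> = start, * = accepting)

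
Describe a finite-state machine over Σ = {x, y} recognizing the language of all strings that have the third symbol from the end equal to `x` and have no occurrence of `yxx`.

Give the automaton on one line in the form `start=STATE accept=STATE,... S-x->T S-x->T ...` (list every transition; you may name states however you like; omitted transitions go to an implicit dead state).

Run two small machines in parallel and take their product. The first has 15 states tracking the last 3 symbols read; the second has 4 states tracking partial matches of the forbidden pattern `yxx`. A product state is a pair (one from each), accepting exactly when both do. Minimizing collapses redundant product states.
An 11-state machine:
          x    y  
>  S0     S1   S2 
   S1     S3   S4 
   S2     S5   S2 
   S3     S6   S7 
   S4     S8   S9 
   S5    S10   S4 
 * S6     S6   S7 
 * S7     S8   S9 
 * S8    S10   S4 
 * S9     S5   S2 
   S10   S10  S10 
(> = start, * = accepting)

start=S0 accept=S6,S7,S8,S9 S0-x->S1 S0-y->S2 S1-x->S3 S1-y->S4 S2-x->S5 S2-y->S2 S3-x->S6 S3-y->S7 S4-x->S8 S4-y->S9 S5-x->S10 S5-y->S4 S6-x->S6 S6-y->S7 S7-x->S8 S7-y->S9 S8-x->S10 S8-y->S4 S9-x->S5 S9-y->S2 S10-x->S10 S10-y->S10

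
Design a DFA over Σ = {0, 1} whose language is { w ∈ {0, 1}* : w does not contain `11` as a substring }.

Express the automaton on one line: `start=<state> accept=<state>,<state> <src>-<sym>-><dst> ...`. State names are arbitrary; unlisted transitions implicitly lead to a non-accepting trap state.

start=s0 accept=s0,s1 s0-0->s0 s0-1->s1 s1-0->s0 s1-1->s2 s2-0->s2 s2-1->s2

This is the complement of 'contains `11`'. Use the same substring-matching states — s0 through s2 holding how much of `11` has just been matched — but flip the accepting set: everything except the trap s2 accepts.
With 3 states:
        0   1  
>* s0   s0  s1 
 * s1   s0  s2 
   s2   s2  s2 
(> = start, * = accepting)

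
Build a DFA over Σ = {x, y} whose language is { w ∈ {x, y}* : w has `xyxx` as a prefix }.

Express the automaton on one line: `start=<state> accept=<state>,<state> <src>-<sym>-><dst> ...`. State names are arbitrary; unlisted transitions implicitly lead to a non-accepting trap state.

Check the first 4 symbols one by one: A through D record how many have matched `xyxx` so far; any wrong symbol goes to the dead state F. After all 4 match we enter the accepting sink E.
With 6 states:
       x  y 
>  A   B  F 
   B   F  C 
   C   D  F 
   D   E  F 
 * E   E  E 
   F   F  F 
(> = start, * = accepting)

start=A accept=E A-x->B A-y->F B-x->F B-y->C C-x->D C-y->F D-x->E D-y->F E-x->E E-y->E F-x->F F-y->F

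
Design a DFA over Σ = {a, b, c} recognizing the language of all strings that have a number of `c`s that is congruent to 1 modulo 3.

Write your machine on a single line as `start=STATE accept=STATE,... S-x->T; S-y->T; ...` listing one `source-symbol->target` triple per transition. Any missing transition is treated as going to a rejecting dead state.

Keep the running count of `c`s modulo 3: each `c` advances along the cycle q0 → q1 → q2 → q0 while other symbols loop. Accept at q1.
        a   b   c  
>  q0   q0  q0  q1 
 * q1   q1  q1  q2 
   q2   q2  q2  q0 
(> = start, * = accepting)

start=q0; accept=q1; q0-a->q0; q0-b->q0; q0-c->q1; q1-a->q1; q1-b->q1; q1-c->q2; q2-a->q2; q2-b->q2; q2-c->q0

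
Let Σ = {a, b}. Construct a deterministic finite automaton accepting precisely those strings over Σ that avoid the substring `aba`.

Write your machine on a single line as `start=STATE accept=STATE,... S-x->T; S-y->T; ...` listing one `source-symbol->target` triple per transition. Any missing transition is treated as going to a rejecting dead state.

Track partial matches of the forbidden pattern `aba`. State S3 is a dead state reached once `aba` has occurred; every other state accepts. S0 means no part of `aba` is currently matched.
        a   b  
>* S0   S1  S0 
 * S1   S1  S2 
 * S2   S3  S0 
   S3   S3  S3 
(> = start, * = accepting)

start=S0; accept=S0,S1,S2; S0-a->S1; S0-b->S0; S1-a->S1; S1-b->S2; S2-a->S3; S2-b->S0; S3-a->S3; S3-b->S3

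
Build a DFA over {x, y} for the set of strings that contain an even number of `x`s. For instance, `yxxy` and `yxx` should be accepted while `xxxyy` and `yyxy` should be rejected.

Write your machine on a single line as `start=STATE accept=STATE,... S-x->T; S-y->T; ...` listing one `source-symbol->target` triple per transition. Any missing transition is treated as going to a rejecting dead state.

The only thing that matters is how many `x`s have appeared, reduced mod 2. Use one state per residue: A for 0, …, B for 1. Reading `x` moves to the next residue; anything else stays put. A is accepting.
2 states suffice.
       x  y 
>* A   B  A 
   B   A  B 
(> = start, * = accepting)

start=A; accept=A; A-x->B; A-y->A; B-x->A; B-y->B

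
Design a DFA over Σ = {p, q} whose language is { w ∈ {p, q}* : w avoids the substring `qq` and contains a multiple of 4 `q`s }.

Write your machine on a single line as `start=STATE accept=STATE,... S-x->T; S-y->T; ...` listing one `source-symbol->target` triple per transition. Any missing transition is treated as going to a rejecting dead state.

start=S0; accept=S0,S8; S0-p->S0; S0-q->S1; S1-p->S2; S1-q->S3; S2-p->S2; S2-q->S4; S3-p->S3; S3-q->S3; S4-p->S5; S4-q->S3; S5-p->S5; S5-q->S6; S6-p->S7; S6-q->S3; S7-p->S7; S7-q->S8; S8-p->S0; S8-q->S3

Build one automaton per condition and run them in lockstep. The first has 3 states tracking partial matches of the forbidden pattern `qq`; the second has 4 states tracking the count of `q`s modulo 4. A product state is a pair (one from each), accepting exactly when both do. Equivalent product states are then merged.
With 9 states:
        p   q  
>* S0   S0  S1 
   S1   S2  S3 
   S2   S2  S4 
   S3   S3  S3 
   S4   S5  S3 
   S5   S5  S6 
   S6   S7  S3 
   S7   S7  S8 
 * S8   S0  S3 
(> = start, * = accepting)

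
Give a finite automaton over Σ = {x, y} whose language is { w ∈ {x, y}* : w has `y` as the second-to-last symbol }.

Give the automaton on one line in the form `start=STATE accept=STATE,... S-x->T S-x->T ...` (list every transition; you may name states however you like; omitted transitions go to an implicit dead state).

A DFA must remember the last 2 symbols (since which symbol is second-to-last isn't known until the input ends). Use one state per possible window of the last ≤2 symbols; accept from those whose window starts with `y`.
With 7 states:
        x   y  
>  q0   q1  q2 
   q1   q3  q4 
   q2   q5  q6 
   q3   q3  q4 
   q4   q5  q6 
 * q5   q3  q4 
 * q6   q5  q6 
(> = start, * = accepting)

start=q0 accept=q5,q6 q0-x->q1 q0-y->q2 q1-x->q3 q1-y->q4 q2-x->q5 q2-y->q6 q3-x->q3 q3-y->q4 q4-x->q5 q4-y->q6 q5-x->q3 q5-y->q4 q6-x->q5 q6-y->q6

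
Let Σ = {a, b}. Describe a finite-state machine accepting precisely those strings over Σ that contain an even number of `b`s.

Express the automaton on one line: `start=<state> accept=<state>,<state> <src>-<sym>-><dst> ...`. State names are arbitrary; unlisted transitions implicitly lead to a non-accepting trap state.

The only thing that matters is how many `b`s have appeared, reduced mod 2. Use one state per residue: S0 for 0, …, S1 for 1. Reading `b` moves to the next residue; anything else stays put. S0 is accepting.
With 2 states:
        a   b  
>* S0   S0  S1 
   S1   S1  S0 
(> = start, * = accepting)

start=S0 accept=S0 S0-a->S0 S0-b->S1 S1-a->S1 S1-b->S0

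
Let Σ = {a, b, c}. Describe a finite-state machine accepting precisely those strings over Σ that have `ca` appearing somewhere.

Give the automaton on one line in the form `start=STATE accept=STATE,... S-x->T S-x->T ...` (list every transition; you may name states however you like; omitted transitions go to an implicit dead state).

States S0..S1 record the length of the longest prefix of `ca` that matches the current input suffix. Reaching S2 means `ca` has been seen, and we stay there forever. Accept from S2.
3 states suffice.
        a   b   c  
>  S0   S0  S0  S1 
   S1   S2  S0  S1 
 * S2   S2  S2  S2 
(> = start, * = accepting)

start=S0 accept=S2 S0-a->S0 S0-b->S0 S0-c->S1 S1-a->S2 S1-b->S0 S1-c->S1 S2-a->S2 S2-b->S2 S2-c->S2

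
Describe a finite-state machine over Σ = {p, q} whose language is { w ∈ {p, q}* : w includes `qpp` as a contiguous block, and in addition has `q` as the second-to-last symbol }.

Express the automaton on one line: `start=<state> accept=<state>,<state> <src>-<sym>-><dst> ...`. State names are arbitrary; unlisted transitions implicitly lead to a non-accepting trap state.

start=S0 accept=S5,S6 S0-p->S0 S0-q->S1 S1-p->S2 S1-q->S1 S2-p->S3 S2-q->S1 S3-p->S3 S3-q->S4 S4-p->S5 S4-q->S6 S5-p->S3 S5-q->S4 S6-p->S5 S6-q->S6

Run two small machines in parallel and take their product. The first has 4 states tracking whether and how much of `qpp` has been seen; the second has 7 states tracking the last 2 symbols read. A product state is a pair (one from each), accepting exactly when both do. After merging equivalent states the machine shrinks.
7 states suffice.
        p   q  
>  S0   S0  S1 
   S1   S2  S1 
   S2   S3  S1 
   S3   S3  S4 
   S4   S5  S6 
 * S5   S3  S4 
 * S6   S5  S6 
(> = start, * = accepting)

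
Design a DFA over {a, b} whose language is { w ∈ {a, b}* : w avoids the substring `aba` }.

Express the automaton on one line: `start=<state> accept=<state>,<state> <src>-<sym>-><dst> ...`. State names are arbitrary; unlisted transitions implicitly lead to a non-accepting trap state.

start=q0 accept=q0,q1,q2 q0-a->q1 q0-b->q0 q1-a->q1 q1-b->q2 q2-a->q3 q2-b->q0 q3-a->q3 q3-b->q3

This is the complement of 'contains `aba`'. Use the same substring-matching states — q0 through q3 holding how much of `aba` has just been matched — but flip the accepting set: everything except the trap q3 accepts.
4 states suffice.
        a   b  
>* q0   q1  q0 
 * q1   q1  q2 
 * q2   q3  q0 
   q3   q3  q3 
(> = start, * = accepting)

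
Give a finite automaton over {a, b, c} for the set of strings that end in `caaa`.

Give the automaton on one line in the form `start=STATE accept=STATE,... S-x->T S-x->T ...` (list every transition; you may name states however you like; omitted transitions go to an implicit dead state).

Remember how much of `caaa` the current input suffix matches. State q0 means no match yet; q1 means the last symbol is `c`; q2 means the last 2 symbols are `ca`; q3 means the last 3 symbols are `caa`; q4 means the last 4 symbols are `caaa`. Only q4 accepts. On a mismatch, fall back to the longest proper suffix that is still a prefix of `caaa`.
With 5 states:
        a   b   c  
>  q0   q0  q0  q1 
   q1   q2  q0  q1 
   q2   q3  q0  q1 
   q3   q4  q0  q1 
 * q4   q0  q0  q1 
(> = start, * = accepting)

start=q0 accept=q4 q0-a->q0 q0-b->q0 q0-c->q1 q1-a->q2 q1-b->q0 q1-c->q1 q2-a->q3 q2-b->q0 q2-c->q1 q3-a->q4 q3-b->q0 q3-c->q1 q4-a->q0 q4-b->q0 q4-c->q1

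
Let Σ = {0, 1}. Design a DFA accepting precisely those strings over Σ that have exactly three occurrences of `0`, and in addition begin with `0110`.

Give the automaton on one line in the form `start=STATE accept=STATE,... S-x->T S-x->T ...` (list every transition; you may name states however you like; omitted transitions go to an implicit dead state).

Handle the two conditions separately and then intersect. The first has 5 states tracking the count of `0`s, saturating at 4; the second has 6 states tracking whether the input so far still matches the prefix `0110`. A product state is a pair (one from each), accepting exactly when both do. Minimizing collapses redundant product states.
A 7-state machine:
        0   1  
>  S0   S1  S2 
   S1   S2  S3 
   S2   S2  S2 
   S3   S2  S4 
   S4   S5  S2 
   S5   S6  S5 
 * S6   S2  S6 
(> = start, * = accepting)

start=S0 accept=S6 S0-0->S1 S0-1->S2 S1-0->S2 S1-1->S3 S2-0->S2 S2-1->S2 S3-0->S2 S3-1->S4 S4-0->S5 S4-1->S2 S5-0->S6 S5-1->S5 S6-0->S2 S6-1->S6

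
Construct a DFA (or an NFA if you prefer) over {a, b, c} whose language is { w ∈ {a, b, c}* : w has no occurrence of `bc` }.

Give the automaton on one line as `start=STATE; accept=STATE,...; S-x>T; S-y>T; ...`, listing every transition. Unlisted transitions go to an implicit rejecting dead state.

Track partial matches of the forbidden pattern `bc`. State S2 is a dead state reached once `bc` has occurred; every other state accepts. S0 means no part of `bc` is currently matched.
3 states suffice.
        a   b   c  
>* S0   S0  S1  S0 
 * S1   S0  S1  S2 
   S2   S2  S2  S2 
(> = start, * = accepting)

start=S0; accept=S0,S1; S0-a>S0; S0-b>S1; S0-c>S0; S1-a>S0; S1-b>S1; S1-c>S2; S2-a>S2; S2-b>S2; S2-c>S2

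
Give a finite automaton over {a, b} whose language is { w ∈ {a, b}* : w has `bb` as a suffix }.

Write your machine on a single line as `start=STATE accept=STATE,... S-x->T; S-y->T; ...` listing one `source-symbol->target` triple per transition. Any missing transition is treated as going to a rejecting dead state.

Remember how much of `bb` the current input suffix matches. State q0 means no match yet; q1 means the last symbol is `b`; q2 means the last 2 symbols are `bb`. Only q2 accepts. On a mismatch, fall back to the longest proper suffix that is still a prefix of `bb`.
A 3-state machine:
        a   b  
>  q0   q0  q1 
   q1   q0  q2 
 * q2   q0  q2 
(> = start, * = accepting)

start=q0; accept=q2; q0-a->q0; q0-b->q1; q1-a->q0; q1-b->q2; q2-a->q0; q2-b->q2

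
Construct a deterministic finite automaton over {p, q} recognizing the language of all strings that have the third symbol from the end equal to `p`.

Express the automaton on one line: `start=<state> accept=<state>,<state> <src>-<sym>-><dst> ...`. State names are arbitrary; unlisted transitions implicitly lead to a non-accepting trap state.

A DFA must remember the last 3 symbols (since which symbol is third-to-last isn't known until the input ends). Use one state per possible window of the last ≤3 symbols; accept from those whose window starts with `p`.
       p  q 
>  A   B  C 
   B   D  E 
   C   F  G 
   D   H  I 
   E   J  K 
   F   L  M 
   G   N  O 
 * H   H  I 
 * I   J  K 
 * J   L  M 
 * K   N  O 
   L   H  I 
   M   J  K 
   N   L  M 
   O   N  O 
(> = start, * = accepting)

start=A accept=H,I,J,K A-p->B A-q->C B-p->D B-q->E C-p->F C-q->G D-p->H D-q->I E-p->J E-q->K F-p->L F-q->M G-p->N G-q->O H-p->H H-q->I I-p->J I-q->K J-p->L J-q->M K-p->N K-q->O L-p->H L-q->I M-p->J M-q->K N-p->L N-q->M O-p->N O-q->O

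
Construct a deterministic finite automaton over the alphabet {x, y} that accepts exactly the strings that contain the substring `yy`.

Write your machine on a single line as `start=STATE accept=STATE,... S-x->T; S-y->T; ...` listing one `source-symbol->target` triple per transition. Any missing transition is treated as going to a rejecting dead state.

States A..B record the length of the longest prefix of `yy` that matches the current input suffix. Reaching C means `yy` has been seen, and we stay there forever. Accept from C.
With 3 states:
       x  y 
>  A   A  B 
   B   A  C 
 * C   C  C 
(> = start, * = accepting)

start=A; accept=C; A-x->A; A-y->B; B-x->A; B-y->C; C-x->C; C-y->C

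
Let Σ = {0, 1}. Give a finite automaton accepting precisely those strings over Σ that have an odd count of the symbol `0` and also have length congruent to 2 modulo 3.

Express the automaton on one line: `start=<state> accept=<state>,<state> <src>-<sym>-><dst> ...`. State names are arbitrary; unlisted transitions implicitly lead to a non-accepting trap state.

start=A accept=E A-0->B A-1->C B-0->D B-1->E C-0->E C-1->D D-0->F D-1->A E-0->A E-1->F F-0->C F-1->B

Run two small machines in parallel and take their product. One (2 states) tracks the count of `0`s modulo 2; the other (3 states) tracks the input length modulo 3. Each combined state is a pair, one component from each; accept when both components accept.
A 6-state machine:
       0  1 
>  A   B  C 
   B   D  E 
   C   E  D 
   D   F  A 
 * E   A  F 
   F   C  B 
(> = start, * = accepting)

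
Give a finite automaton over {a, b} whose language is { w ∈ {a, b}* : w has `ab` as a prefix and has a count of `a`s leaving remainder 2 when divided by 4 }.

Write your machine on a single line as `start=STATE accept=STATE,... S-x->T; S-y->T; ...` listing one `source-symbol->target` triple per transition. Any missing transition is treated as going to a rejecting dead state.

Run two small machines in parallel and take their product. One (4 states) tracks whether the input so far still matches the prefix `ab`; the other (4 states) tracks the count of `a`s modulo 4. Each combined state is a pair, one component from each; accept when both components accept. After merging equivalent states the machine shrinks.
A 7-state machine:
        a   b  
>  q0   q1  q2 
   q1   q2  q3 
   q2   q2  q2 
   q3   q4  q3 
 * q4   q5  q4 
   q5   q6  q5 
   q6   q3  q6 
(> = start, * = accepting)

start=q0; accept=q4; q0-a->q1; q0-b->q2; q1-a->q2; q1-b->q3; q2-a->q2; q2-b->q2; q3-a->q4; q3-b->q3; q4-a->q5; q4-b->q4; q5-a->q6; q5-b->q5; q6-a->q3; q6-b->q6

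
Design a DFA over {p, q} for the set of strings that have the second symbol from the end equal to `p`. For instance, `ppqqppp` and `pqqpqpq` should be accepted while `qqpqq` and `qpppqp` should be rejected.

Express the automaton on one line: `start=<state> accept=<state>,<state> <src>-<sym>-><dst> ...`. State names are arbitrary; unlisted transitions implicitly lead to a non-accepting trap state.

Because acceptance depends on a position counted from the end, the machine has to buffer the most recent 2 symbols. Make each state the string of the last up-to-2 symbols read; on input `x` shift the window left and append `x`. Accept when the buffered window has length 2 and begins with `p`.
        p   q  
>  s0   s1  s2 
   s1   s3  s4 
   s2   s5  s6 
 * s3   s3  s4 
 * s4   s5  s6 
   s5   s3  s4 
   s6   s5  s6 
(> = start, * = accepting)

start=s0 accept=s3,s4 s0-p->s1 s0-q->s2 s1-p->s3 s1-q->s4 s2-p->s5 s2-q->s6 s3-p->s3 s3-q->s4 s4-p->s5 s4-q->s6 s5-p->s3 s5-q->s4 s6-p->s5 s6-q->s6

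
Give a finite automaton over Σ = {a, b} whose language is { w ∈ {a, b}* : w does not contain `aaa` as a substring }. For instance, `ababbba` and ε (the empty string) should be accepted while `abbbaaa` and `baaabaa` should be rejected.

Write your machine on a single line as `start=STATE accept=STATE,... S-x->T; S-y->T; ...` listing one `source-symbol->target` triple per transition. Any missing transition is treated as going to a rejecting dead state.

Track partial matches of the forbidden pattern `aaa`. State S3 is a dead state reached once `aaa` has occurred; every other state accepts. S0 means no part of `aaa` is currently matched.
A 4-state machine:
        a   b  
>* S0   S1  S0 
 * S1   S2  S0 
 * S2   S3  S0 
   S3   S3  S3 
(> = start, * = accepting)

start=S0; accept=S0,S1,S2; S0-a->S1; S0-b->S0; S1-a->S2; S1-b->S0; S2-a->S3; S2-b->S0; S3-a->S3; S3-b->S3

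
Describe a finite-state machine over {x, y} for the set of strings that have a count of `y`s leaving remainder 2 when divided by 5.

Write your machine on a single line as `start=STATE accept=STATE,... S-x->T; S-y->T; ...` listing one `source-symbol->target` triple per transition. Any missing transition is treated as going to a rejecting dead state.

start=q0; accept=q2; q0-x->q0; q0-y->q1; q1-x->q1; q1-y->q2; q2-x->q2; q2-y->q3; q3-x->q3; q3-y->q4; q4-x->q4; q4-y->q0

Keep the running count of `y`s modulo 5: each `y` advances along the cycle q0 → q1 → q2 → q3 → q4 → q0 while other symbols loop. Accept at q2.
With 5 states:
        x   y  
>  q0   q0  q1 
   q1   q1  q2 
 * q2   q2  q3 
   q3   q3  q4 
   q4   q4  q0 
(> = start, * = accepting)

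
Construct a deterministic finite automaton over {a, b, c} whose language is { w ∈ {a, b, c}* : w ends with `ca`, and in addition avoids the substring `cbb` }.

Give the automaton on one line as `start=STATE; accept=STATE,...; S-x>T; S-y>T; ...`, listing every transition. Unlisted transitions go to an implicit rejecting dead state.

start=q0; accept=q2; q0-a>q0; q0-b>q0; q0-c>q1; q1-a>q2; q1-b>q3; q1-c>q1; q2-a>q0; q2-b>q0; q2-c>q1; q3-a>q0; q3-b>q4; q3-c>q1; q4-a>q4; q4-b>q4; q4-c>q5; q5-a>q6; q5-b>q4; q5-c>q5; q6-a>q4; q6-b>q4; q6-c>q5

Build one automaton per condition and run them in lockstep. The first has 3 states tracking how much of the suffix `ca` has currently been matched; the second has 4 states tracking partial matches of the forbidden pattern `cbb`. A product state is a pair (one from each), accepting exactly when both do.
7 states suffice.
        a   b   c  
>  q0   q0  q0  q1 
   q1   q2  q3  q1 
 * q2   q0  q0  q1 
   q3   q0  q4  q1 
   q4   q4  q4  q5 
   q5   q6  q4  q5 
   q6   q4  q4  q5 
(> = start, * = accepting)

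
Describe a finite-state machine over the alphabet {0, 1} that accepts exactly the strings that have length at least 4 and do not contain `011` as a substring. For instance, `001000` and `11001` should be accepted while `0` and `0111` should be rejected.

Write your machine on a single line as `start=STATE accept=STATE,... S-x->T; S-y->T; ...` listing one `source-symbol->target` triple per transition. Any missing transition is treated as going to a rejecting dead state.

start=q0; accept=q10,q11,q13,q14,q15,q17; q0-0->q1; q0-1->q2; q1-0->q3; q1-1->q4; q2-0->q3; q2-1->q5; q3-0->q6; q3-1->q7; q4-0->q6; q4-1->q8; q5-0->q6; q5-1->q9; q6-0->q10; q6-1->q11; q7-0->q10; q7-1->q12; q8-0->q12; q8-1->q12; q9-0->q10; q9-1->q13; q10-0->q14; q10-1->q15; q11-0->q14; q11-1->q16; q12-0->q16; q12-1->q16; q13-0->q14; q13-1->q17; q14-0->q14; q14-1->q15; q15-0->q14; q15-1->q16; q16-0->q16; q16-1->q16; q17-0->q14; q17-1->q17

Handle the two conditions separately and then intersect. One (6 states) tracks the input length, saturating at 5; the other (4 states) tracks partial matches of the forbidden pattern `011`. Each combined state is a pair, one component from each; accept when both components accept.
18 states suffice.
          0    1  
>  q0     q1   q2 
   q1     q3   q4 
   q2     q3   q5 
   q3     q6   q7 
   q4     q6   q8 
   q5     q6   q9 
   q6    q10  q11 
   q7    q10  q12 
   q8    q12  q12 
   q9    q10  q13 
 * q10   q14  q15 
 * q11   q14  q16 
   q12   q16  q16 
 * q13   q14  q17 
 * q14   q14  q15 
 * q15   q14  q16 
   q16   q16  q16 
 * q17   q14  q17 
(> = start, * = accepting)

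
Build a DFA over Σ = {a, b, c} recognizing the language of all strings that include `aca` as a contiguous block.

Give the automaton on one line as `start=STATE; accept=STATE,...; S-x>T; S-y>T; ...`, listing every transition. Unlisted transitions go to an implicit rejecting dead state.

start=q0; accept=q3; q0-a>q1; q0-b>q0; q0-c>q0; q1-a>q1; q1-b>q0; q1-c>q2; q2-a>q3; q2-b>q0; q2-c>q0; q3-a>q3; q3-b>q3; q3-c>q3

States q0..q2 record the length of the longest prefix of `aca` that matches the current input suffix. Reaching q3 means `aca` has been seen, and we stay there forever. Accept from q3.
With 4 states:
        a   b   c  
>  q0   q1  q0  q0 
   q1   q1  q0  q2 
   q2   q3  q0  q0 
 * q3   q3  q3  q3 
(> = start, * = accepting)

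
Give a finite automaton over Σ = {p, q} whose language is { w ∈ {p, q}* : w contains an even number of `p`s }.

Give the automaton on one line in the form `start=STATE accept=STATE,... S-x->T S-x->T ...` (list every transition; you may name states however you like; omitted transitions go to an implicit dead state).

Keep the running count of `p`s modulo 2: each `p` advances along the cycle S0 → S1 → S0 while other symbols loop. Accept at S0.
        p   q  
>* S0   S1  S0 
   S1   S0  S1 
(> = start, * = accepting)

start=S0 accept=S0 S0-p->S1 S0-q->S0 S1-p->S0 S1-q->S1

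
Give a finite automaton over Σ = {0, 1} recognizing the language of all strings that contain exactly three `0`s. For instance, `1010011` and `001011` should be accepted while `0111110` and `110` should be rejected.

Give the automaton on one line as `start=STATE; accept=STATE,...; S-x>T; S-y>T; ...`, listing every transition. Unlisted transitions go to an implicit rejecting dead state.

Count `0`s, saturating at 4: states A through D mean 0 through 3 `0`s seen; E means more than 3. Each `0` increments (capped at E); other symbols loop. Accept from {D}.
5 states suffice.
       0  1 
>  A   B  A 
   B   C  B 
   C   D  C 
 * D   E  D 
   E   E  E 
(> = start, * = accepting)

start=A; accept=D; A-0>B; A-1>A; B-0>C; B-1>B; C-0>D; C-1>C; D-0>E; D-1>D; E-0>E; E-1>E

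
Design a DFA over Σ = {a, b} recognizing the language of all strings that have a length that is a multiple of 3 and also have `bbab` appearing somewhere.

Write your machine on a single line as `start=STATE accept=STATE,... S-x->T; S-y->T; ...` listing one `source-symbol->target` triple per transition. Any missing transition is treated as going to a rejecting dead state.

start=q0; accept=q14; q0-a->q1; q0-b->q2; q1-a->q3; q1-b->q4; q2-a->q3; q2-b->q5; q3-a->q0; q3-b->q6; q4-a->q0; q4-b->q7; q5-a->q8; q5-b->q7; q6-a->q1; q6-b->q9; q7-a->q10; q7-b->q9; q8-a->q1; q8-b->q11; q9-a->q12; q9-b->q5; q10-a->q3; q10-b->q13; q11-a->q13; q11-b->q13; q12-a->q0; q12-b->q14; q13-a->q14; q13-b->q14; q14-a->q11; q14-b->q11

Build one automaton per condition and run them in lockstep. One (3 states) tracks the input length modulo 3; the other (5 states) tracks whether and how much of `bbab` has been seen. Each combined state is a pair, one component from each; accept when both components accept.
15 states suffice.
          a    b  
>  q0     q1   q2 
   q1     q3   q4 
   q2     q3   q5 
   q3     q0   q6 
   q4     q0   q7 
   q5     q8   q7 
   q6     q1   q9 
   q7    q10   q9 
   q8     q1  q11 
   q9    q12   q5 
   q10    q3  q13 
   q11   q13  q13 
   q12    q0  q14 
   q13   q14  q14 
 * q14   q11  q11 
(> = start, * = accepting)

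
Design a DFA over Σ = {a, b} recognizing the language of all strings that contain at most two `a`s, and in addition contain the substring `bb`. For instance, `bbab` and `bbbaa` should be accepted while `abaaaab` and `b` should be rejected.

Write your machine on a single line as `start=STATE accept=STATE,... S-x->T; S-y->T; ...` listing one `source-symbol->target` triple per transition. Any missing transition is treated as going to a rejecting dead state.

Build one automaton per condition and run them in lockstep. The first has 4 states tracking the count of `a`s, saturating at 3; the second has 3 states tracking whether and how much of `bb` has been seen. A product state is a pair (one from each), accepting exactly when both do.
          a    b  
>  s0     s1   s2 
   s1     s3   s4 
   s2     s1   s5 
   s3     s6   s7 
   s4     s3   s8 
 * s5     s8   s5 
   s6     s6   s9 
   s7     s6  s10 
 * s8    s10   s8 
   s9     s6  s11 
 * s10   s11  s10 
   s11   s11  s11 
(> = start, * = accepting)

start=s0; accept=s5,s8,s10; s0-a->s1; s0-b->s2; s1-a->s3; s1-b->s4; s2-a->s1; s2-b->s5; s3-a->s6; s3-b->s7; s4-a->s3; s4-b->s8; s5-a->s8; s5-b->s5; s6-a->s6; s6-b->s9; s7-a->s6; s7-b->s10; s8-a->s10; s8-b->s8; s9-a->s6; s9-b->s11; s10-a->s11; s10-b->s10; s11-a->s11; s11-b->s11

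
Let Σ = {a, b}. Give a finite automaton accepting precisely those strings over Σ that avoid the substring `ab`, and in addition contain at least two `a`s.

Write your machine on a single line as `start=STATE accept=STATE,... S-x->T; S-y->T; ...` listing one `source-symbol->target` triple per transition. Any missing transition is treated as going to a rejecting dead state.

start=s0; accept=s2,s4; s0-a->s1; s0-b->s0; s1-a->s2; s1-b->s3; s2-a->s4; s2-b->s5; s3-a->s5; s3-b->s3; s4-a->s4; s4-b->s6; s5-a->s6; s5-b->s5; s6-a->s6; s6-b->s6

Build one automaton per condition and run them in lockstep. The first has 3 states tracking partial matches of the forbidden pattern `ab`; the second has 4 states tracking the count of `a`s, saturating at 3. A product state is a pair (one from each), accepting exactly when both do.
        a   b  
>  s0   s1  s0 
   s1   s2  s3 
 * s2   s4  s5 
   s3   s5  s3 
 * s4   s4  s6 
   s5   s6  s5 
   s6   s6  s6 
(> = start, * = accepting)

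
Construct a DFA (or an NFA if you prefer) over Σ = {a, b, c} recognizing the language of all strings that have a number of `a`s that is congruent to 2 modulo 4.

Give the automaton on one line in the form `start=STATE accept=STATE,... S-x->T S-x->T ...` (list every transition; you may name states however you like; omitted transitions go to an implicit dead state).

start=s0 accept=s2 s0-a->s1 s0-b->s0 s0-c->s0 s1-a->s2 s1-b->s1 s1-c->s1 s2-a->s3 s2-b->s2 s2-c->s2 s3-a->s0 s3-b->s3 s3-c->s3

The only thing that matters is how many `a`s have appeared, reduced mod 4. Use one state per residue: s0 for 0, …, s3 for 3. Reading `a` moves to the next residue; anything else stays put. s2 is accepting.
        a   b   c  
>  s0   s1  s0  s0 
   s1   s2  s1  s1 
 * s2   s3  s2  s2 
   s3   s0  s3  s3 
(> = start, * = accepting)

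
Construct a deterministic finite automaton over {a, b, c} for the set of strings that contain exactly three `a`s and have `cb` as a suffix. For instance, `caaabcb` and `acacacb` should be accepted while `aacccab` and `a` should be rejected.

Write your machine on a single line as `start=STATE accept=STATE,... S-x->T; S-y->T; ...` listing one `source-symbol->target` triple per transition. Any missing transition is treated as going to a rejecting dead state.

start=S0; accept=S6; S0-a->S1; S0-b->S0; S0-c->S0; S1-a->S2; S1-b->S1; S1-c->S1; S2-a->S3; S2-b->S2; S2-c->S2; S3-a->S4; S3-b->S3; S3-c->S5; S4-a->S4; S4-b->S4; S4-c->S4; S5-a->S4; S5-b->S6; S5-c->S5; S6-a->S4; S6-b->S3; S6-c->S5

Run two small machines in parallel and take their product. One (5 states) tracks the count of `a`s, saturating at 4; the other (3 states) tracks how much of the suffix `cb` has currently been matched. Each combined state is a pair, one component from each; accept when both components accept. After merging equivalent states the machine shrinks.
A 7-state machine:
        a   b   c  
>  S0   S1  S0  S0 
   S1   S2  S1  S1 
   S2   S3  S2  S2 
   S3   S4  S3  S5 
   S4   S4  S4  S4 
   S5   S4  S6  S5 
 * S6   S4  S3  S5 
(> = start, * = accepting)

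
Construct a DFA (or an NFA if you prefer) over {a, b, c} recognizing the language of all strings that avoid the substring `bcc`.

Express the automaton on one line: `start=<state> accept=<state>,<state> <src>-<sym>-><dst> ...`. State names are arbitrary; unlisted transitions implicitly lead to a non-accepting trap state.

start=S0 accept=S0,S1,S2 S0-a->S0 S0-b->S1 S0-c->S0 S1-a->S0 S1-b->S1 S1-c->S2 S2-a->S0 S2-b->S1 S2-c->S3 S3-a->S3 S3-b->S3 S3-c->S3

This is the complement of 'contains `bcc`'. Use the same substring-matching states — S0 through S3 holding how much of `bcc` has just been matched — but flip the accepting set: everything except the trap S3 accepts.
        a   b   c  
>* S0   S0  S1  S0 
 * S1   S0  S1  S2 
 * S2   S0  S1  S3 
   S3   S3  S3  S3 
(> = start, * = accepting)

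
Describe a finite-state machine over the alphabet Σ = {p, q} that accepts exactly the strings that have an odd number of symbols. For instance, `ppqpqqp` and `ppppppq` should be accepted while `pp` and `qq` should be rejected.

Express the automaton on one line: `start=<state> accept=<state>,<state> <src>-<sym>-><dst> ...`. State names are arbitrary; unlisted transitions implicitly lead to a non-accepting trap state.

Count input length modulo 2: every symbol advances one step around the cycle s0 → s1 → s0. Accept at s1.
2 states suffice.
        p   q  
>  s0   s1  s1 
 * s1   s0  s0 
(> = start, * = accepting)

start=s0 accept=s1 s0-p->s1 s0-q->s1 s1-p->s0 s1-q->s0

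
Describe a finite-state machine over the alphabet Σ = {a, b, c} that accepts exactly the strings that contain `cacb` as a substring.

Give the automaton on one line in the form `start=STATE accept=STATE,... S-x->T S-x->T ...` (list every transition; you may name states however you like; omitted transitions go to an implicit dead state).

start=s0 accept=s4 s0-a->s0 s0-b->s0 s0-c->s1 s1-a->s2 s1-b->s0 s1-c->s1 s2-a->s0 s2-b->s0 s2-c->s3 s3-a->s2 s3-b->s4 s3-c->s1 s4-a->s4 s4-b->s4 s4-c->s4

States s0..s3 record the length of the longest prefix of `cacb` that matches the current input suffix. Reaching s4 means `cacb` has been seen, and we stay there forever. Accept from s4.
5 states suffice.
        a   b   c  
>  s0   s0  s0  s1 
   s1   s2  s0  s1 
   s2   s0  s0  s3 
   s3   s2  s4  s1 
 * s4   s4  s4  s4 
(> = start, * = accepting)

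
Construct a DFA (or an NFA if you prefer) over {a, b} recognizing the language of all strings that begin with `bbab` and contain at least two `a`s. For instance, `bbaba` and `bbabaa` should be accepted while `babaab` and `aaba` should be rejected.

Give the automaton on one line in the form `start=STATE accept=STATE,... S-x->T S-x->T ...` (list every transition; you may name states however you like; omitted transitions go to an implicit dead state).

Run two small machines in parallel and take their product. One (6 states) tracks whether the input so far still matches the prefix `bbab`; the other (4 states) tracks the count of `a`s, saturating at 3. Each combined state is a pair, one component from each; accept when both components accept. Minimizing collapses redundant product states.
A 7-state machine:
        a   b  
>  q0   q1  q2 
   q1   q1  q1 
   q2   q1  q3 
   q3   q4  q1 
   q4   q1  q5 
   q5   q6  q5 
 * q6   q6  q6 
(> = start, * = accepting)

start=q0 accept=q6 q0-a->q1 q0-b->q2 q1-a->q1 q1-b->q1 q2-a->q1 q2-b->q3 q3-a->q4 q3-b->q1 q4-a->q1 q4-b->q5 q5-a->q6 q5-b->q5 q6-a->q6 q6-b->q6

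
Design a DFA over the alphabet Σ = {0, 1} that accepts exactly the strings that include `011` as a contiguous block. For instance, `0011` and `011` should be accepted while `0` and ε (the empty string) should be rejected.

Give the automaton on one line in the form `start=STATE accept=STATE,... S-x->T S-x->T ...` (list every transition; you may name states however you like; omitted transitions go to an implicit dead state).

Track how much of `011` has been matched so far: state q0 is no progress, q3 is the absorbing accept state reached once `011` has occurred. Intermediate states record partial matches; on a mismatch, fall back to the longest reusable overlap.
With 4 states:
        0   1  
>  q0   q1  q0 
   q1   q1  q2 
   q2   q1  q3 
 * q3   q3  q3 
(> = start, * = accepting)

start=q0 accept=q3 q0-0->q1 q0-1->q0 q1-0->q1 q1-1->q2 q2-0->q1 q2-1->q3 q3-0->q3 q3-1->q3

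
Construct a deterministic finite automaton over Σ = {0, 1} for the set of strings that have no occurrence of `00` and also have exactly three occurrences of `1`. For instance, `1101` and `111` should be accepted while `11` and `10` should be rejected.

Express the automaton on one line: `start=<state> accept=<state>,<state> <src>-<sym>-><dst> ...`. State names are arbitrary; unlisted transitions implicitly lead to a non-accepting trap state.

Handle the two conditions separately and then intersect. The first has 3 states tracking partial matches of the forbidden pattern `00`; the second has 5 states tracking the count of `1`s, saturating at 4. A product state is a pair (one from each), accepting exactly when both do.
A 15-state machine:
          0    1  
>  q0     q1   q2 
   q1     q3   q2 
   q2     q4   q5 
   q3     q3   q6 
   q4     q6   q5 
   q5     q7   q8 
   q6     q6   q9 
   q7     q9   q8 
 * q8    q10  q11 
   q9     q9  q12 
 * q10   q12  q11 
   q11   q13  q11 
   q12   q12  q14 
   q13   q14  q11 
   q14   q14  q14 
(> = start, * = accepting)

start=q0 accept=q8,q10 q0-0->q1 q0-1->q2 q1-0->q3 q1-1->q2 q2-0->q4 q2-1->q5 q3-0->q3 q3-1->q6 q4-0->q6 q4-1->q5 q5-0->q7 q5-1->q8 q6-0->q6 q6-1->q9 q7-0->q9 q7-1->q8 q8-0->q10 q8-1->q11 q9-0->q9 q9-1->q12 q10-0->q12 q10-1->q11 q11-0->q13 q11-1->q11 q12-0->q12 q12-1->q14 q13-0->q14 q13-1->q11 q14-0->q14 q14-1->q14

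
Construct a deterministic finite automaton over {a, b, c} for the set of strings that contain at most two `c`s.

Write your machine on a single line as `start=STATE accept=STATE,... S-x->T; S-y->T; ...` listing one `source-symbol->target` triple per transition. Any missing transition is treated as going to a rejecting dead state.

start=S0; accept=S0,S1,S2; S0-a->S0; S0-b->S0; S0-c->S1; S1-a->S1; S1-b->S1; S1-c->S2; S2-a->S2; S2-b->S2; S2-c->S3; S3-a->S3; S3-b->S3; S3-c->S3

Only the number of `c`s matters, and only up to 3. Make a chain S0 → S1 → S2 → S3 advanced by each `c` (with S3 absorbing); every other symbol self-loops. The accepting set is {S0, S1, S2}.
With 4 states:
        a   b   c  
>* S0   S0  S0  S1 
 * S1   S1  S1  S2 
 * S2   S2  S2  S3 
   S3   S3  S3  S3 
(> = start, * = accepting)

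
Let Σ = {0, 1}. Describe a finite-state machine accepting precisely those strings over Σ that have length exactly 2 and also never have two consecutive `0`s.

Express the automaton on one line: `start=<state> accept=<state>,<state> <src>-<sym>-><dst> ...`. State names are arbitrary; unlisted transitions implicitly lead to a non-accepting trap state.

Run two small machines in parallel and take their product. One (4 states) tracks the input length, saturating at 3; the other (3 states) tracks partial matches of the forbidden pattern `00`. Each combined state is a pair, one component from each; accept when both components accept. After merging equivalent states the machine shrinks.
        0   1  
>  q0   q1  q2 
   q1   q3  q4 
   q2   q4  q4 
   q3   q3  q3 
 * q4   q3  q3 
(> = start, * = accepting)

start=q0 accept=q4 q0-0->q1 q0-1->q2 q1-0->q3 q1-1->q4 q2-0->q4 q2-1->q4 q3-0->q3 q3-1->q3 q4-0->q3 q4-1->q3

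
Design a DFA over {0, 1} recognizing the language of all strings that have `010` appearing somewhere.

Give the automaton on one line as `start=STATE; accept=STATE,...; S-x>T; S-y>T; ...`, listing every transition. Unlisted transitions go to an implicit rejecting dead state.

start=A; accept=D; A-0>B; A-1>A; B-0>B; B-1>C; C-0>D; C-1>A; D-0>D; D-1>D

Track how much of `010` has been matched so far: state A is no progress, D is the absorbing accept state reached once `010` has occurred. Intermediate states record partial matches; on a mismatch, fall back to the longest reusable overlap.
       0  1 
>  A   B  A 
   B   B  C 
   C   D  A 
 * D   D  D 
(> = start, * = accepting)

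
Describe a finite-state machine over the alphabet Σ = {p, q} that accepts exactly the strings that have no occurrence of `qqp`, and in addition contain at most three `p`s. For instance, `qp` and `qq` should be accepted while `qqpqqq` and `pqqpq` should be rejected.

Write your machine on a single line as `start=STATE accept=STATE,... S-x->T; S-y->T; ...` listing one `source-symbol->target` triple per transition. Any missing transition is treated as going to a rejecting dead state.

start=s0; accept=s0,s1,s2,s3,s4,s5,s6,s7,s8,s11,s12,s15; s0-p->s1; s0-q->s2; s1-p->s3; s1-q->s4; s2-p->s1; s2-q->s5; s3-p->s6; s3-q->s7; s4-p->s3; s4-q->s8; s5-p->s9; s5-q->s5; s6-p->s10; s6-q->s11; s7-p->s6; s7-q->s12; s8-p->s13; s8-q->s8; s9-p->s13; s9-q->s9; s10-p->s10; s10-q->s14; s11-p->s10; s11-q->s15; s12-p->s16; s12-q->s12; s13-p->s16; s13-q->s13; s14-p->s10; s14-q->s17; s15-p->s18; s15-q->s15; s16-p->s18; s16-q->s16; s17-p->s18; s17-q->s17; s18-p->s18; s18-q->s18

Handle the two conditions separately and then intersect. One (4 states) tracks partial matches of the forbidden pattern `qqp`; the other (5 states) tracks the count of `p`s, saturating at 4. Each combined state is a pair, one component from each; accept when both components accept.
A 19-state machine:
          p    q  
>* s0     s1   s2 
 * s1     s3   s4 
 * s2     s1   s5 
 * s3     s6   s7 
 * s4     s3   s8 
 * s5     s9   s5 
 * s6    s10  s11 
 * s7     s6  s12 
 * s8    s13   s8 
   s9    s13   s9 
   s10   s10  s14 
 * s11   s10  s15 
 * s12   s16  s12 
   s13   s16  s13 
   s14   s10  s17 
 * s15   s18  s15 
   s16   s18  s16 
   s17   s18  s17 
   s18   s18  s18 
(> = start, * = accepting)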